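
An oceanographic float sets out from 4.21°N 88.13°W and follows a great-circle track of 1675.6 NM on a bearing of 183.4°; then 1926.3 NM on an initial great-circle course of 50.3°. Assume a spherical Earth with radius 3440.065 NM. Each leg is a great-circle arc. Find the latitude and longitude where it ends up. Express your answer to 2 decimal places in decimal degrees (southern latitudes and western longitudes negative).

latitude -1.66°, longitude -65.73°

Apply the spherical direct solution leg by leg, carrying full precision between legs.
Leg 1: from (4.21°, -88.13°), δ = 1675.6/3440.065 = 0.487084 rad, θ = 183.4° → φ = -23.65°, λ = -89.87°.
Leg 2: from (-23.65°, -89.87°), δ = 1926.3/3440.065 = 0.559960 rad, θ = 50.3° → φ = -1.66°, λ = -65.73°.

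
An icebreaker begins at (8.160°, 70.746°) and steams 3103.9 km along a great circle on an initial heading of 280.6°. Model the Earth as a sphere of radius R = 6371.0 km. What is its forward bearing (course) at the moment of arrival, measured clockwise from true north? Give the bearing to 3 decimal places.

final bearing 275.545°

δ = 3103.9/6371 = 0.487192 rad (27.9140°).
With φ₁ = 8.160° = 0.142419 rad and θ = 280.6° = 4.897394 rad:
Applying the spherical law of cosines for sides, sin φ₂ = sin φ₁ cos δ + cos φ₁ sin δ cos θ = 0.210668, so φ₂ = 12.161°.
Then Δλ = atan2(-0.455499, 0.853749) = -0.490109 rad, from sin θ sin δ cos φ₁ over cos δ − sin φ₁ sin φ₂.
λ₂ = 70.746° + -28.081° = 42.665°.
The forward bearing on arrival equals the back-azimuth from the destination plus 180°.
Back-azimuth from P₂ (12.161°, 42.665°) to P₁ (8.160°, 70.746°), with Δλ' = λ₁ − λ₂ = 28.081°: atan2( sin Δλ' cos φ₁ , cos φ₂ sin φ₁ − sin φ₂ cos φ₁ cos Δλ' ) = 95.545°.
Final bearing = (95.545° + 180°) mod 360° = 275.545°.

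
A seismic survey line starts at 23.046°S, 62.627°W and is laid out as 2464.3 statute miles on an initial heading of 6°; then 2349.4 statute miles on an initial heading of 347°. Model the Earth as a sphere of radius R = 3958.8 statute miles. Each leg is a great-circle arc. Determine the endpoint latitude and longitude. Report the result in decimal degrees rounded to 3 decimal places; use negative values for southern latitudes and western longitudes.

latitude 45.298°, longitude -69.351°

Apply the spherical direct solution leg by leg, carrying full precision between legs.
Leg 1: from (-23.046°, -62.627°), δ = 2464.3/3958.8 = 0.622487 rad, θ = 6° → φ = 12.447°, λ = -59.049°.
Leg 2: from (12.447°, -59.049°), δ = 2349.4/3958.8 = 0.593463 rad, θ = 347° → φ = 45.298°, λ = -69.351°.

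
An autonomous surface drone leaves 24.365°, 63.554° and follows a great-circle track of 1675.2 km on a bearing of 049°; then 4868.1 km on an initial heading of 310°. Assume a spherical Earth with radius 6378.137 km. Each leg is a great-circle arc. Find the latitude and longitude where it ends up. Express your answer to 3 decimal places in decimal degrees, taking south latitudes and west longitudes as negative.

Apply the spherical direct solution leg by leg, carrying full precision between legs.
Leg 1: from (24.365°, 63.554°), δ = 1675.2/6378.137 = 0.262647 rad, θ = 49° → φ = 33.612°, λ = 77.163°.
Leg 2: from (33.612°, 77.163°), δ = 4868.1/6378.137 = 0.763248 rad, θ = 310° → φ = 50.359°, λ = 21.060°.

latitude 50.359°, longitude 21.060°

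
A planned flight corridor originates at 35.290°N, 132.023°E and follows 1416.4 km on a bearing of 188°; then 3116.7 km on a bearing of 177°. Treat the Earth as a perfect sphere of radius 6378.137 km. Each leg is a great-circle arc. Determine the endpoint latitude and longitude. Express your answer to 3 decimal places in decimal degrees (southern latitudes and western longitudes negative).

Apply the spherical direct solution leg by leg, carrying full precision between legs.
Leg 1: from (35.290°, 132.023°), δ = 1416.4/6378.137 = 0.222071 rad, θ = 188° → φ = 22.675°, λ = 130.119°.
Leg 2: from (22.675°, 130.119°), δ = 3116.7/6378.137 = 0.488654 rad, θ = 177° → φ = -5.289°, λ = 131.533°.

latitude -5.289°, longitude 131.533°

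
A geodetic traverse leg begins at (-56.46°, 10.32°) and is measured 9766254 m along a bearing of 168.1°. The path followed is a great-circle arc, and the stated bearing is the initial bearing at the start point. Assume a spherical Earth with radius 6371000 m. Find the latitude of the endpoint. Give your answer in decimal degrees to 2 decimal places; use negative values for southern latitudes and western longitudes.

latitude -34.88°

Angular distance δ = d/R = 9766254 / 6371000 = 1.532923 rad.
Start latitude φ₁ = -0.985413 rad; initial bearing θ = 2.933898 rad.
sin φ₂ = sin φ₁ cos δ + cos φ₁ sin δ cos θ = (-0.833500)(0.037864) + (0.552519)(0.999283)(-0.978509) = -0.571817
φ₂ = asin(-0.571817) = -0.608719 rad = -34.88°.
For the longitude increment, Δλ = atan2( sin θ sin δ cos φ₁, cos δ − sin φ₁ sin φ₂ ) = atan2(0.113850, -0.438745) = 165.45°.
λ₂ = 10.32° + 165.45° = 175.77°.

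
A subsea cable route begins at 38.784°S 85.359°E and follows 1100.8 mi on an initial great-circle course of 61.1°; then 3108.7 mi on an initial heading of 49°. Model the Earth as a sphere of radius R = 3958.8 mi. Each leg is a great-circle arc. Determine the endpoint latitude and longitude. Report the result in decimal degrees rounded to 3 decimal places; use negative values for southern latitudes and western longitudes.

latitude 2.817°, longitude 133.749°

Apply the spherical direct solution leg by leg, carrying full precision between legs.
Leg 1: from (-38.784°, 85.359°), δ = 1100.8/3958.8 = 0.278064 rad, θ = 61.1° → φ = -29.928°, λ = 101.457°.
Leg 2: from (-29.928°, 101.457°), δ = 3108.7/3958.8 = 0.785263 rad, θ = 49° → φ = 2.817°, λ = 133.749°.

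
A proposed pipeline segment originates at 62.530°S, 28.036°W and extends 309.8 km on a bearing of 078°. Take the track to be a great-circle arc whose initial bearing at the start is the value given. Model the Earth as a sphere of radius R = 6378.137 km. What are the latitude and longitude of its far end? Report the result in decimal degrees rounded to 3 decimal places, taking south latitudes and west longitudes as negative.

δ = 309.8/6378.137 = 0.048572 rad (2.7830°).
With φ₁ = -62.530° = -1.091354 rad and θ = 78° = 1.361357 rad:
Applying the spherical law of cosines for sides, sin φ₂ = sin φ₁ cos δ + cos φ₁ sin δ cos θ = -0.881550, so φ₂ = -61.830°.
For the longitude increment, Δλ = atan2( sin θ sin δ cos φ₁, cos δ − sin φ₁ sin φ₂ ) = atan2(0.021907, 0.216664) = 5.774°.
Hence λ₂ = -28.036° + 5.774° = -22.262°.

latitude -61.830°, longitude -22.262°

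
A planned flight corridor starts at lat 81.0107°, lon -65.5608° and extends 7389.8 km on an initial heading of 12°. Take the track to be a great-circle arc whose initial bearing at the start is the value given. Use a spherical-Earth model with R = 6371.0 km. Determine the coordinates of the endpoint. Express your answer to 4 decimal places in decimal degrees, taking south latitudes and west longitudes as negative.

δ = 7389.8/6371 = 1.159912 rad (66.4581°).
With φ₁ = 81.0107° = 1.413903 rad and θ = 12° = 0.209440 rad:
sin φ₂ = sin φ₁ cos δ + cos φ₁ sin δ cos θ = (0.987718)(0.399420) + (0.156250)(0.916768)(0.978148) = 0.534629
φ₂ = asin(0.534629) = 0.564069 rad = 32.3188°.
Δλ = atan2( sin θ sin δ cos φ₁ , cos δ − sin φ₁ sin φ₂ ) = atan2(0.029782, -0.128642) = 2.914088 rad = 166.9650°.
Hence λ₂ = -65.5608° + 166.9650° = 101.4042°.

latitude 32.3188°, longitude 101.4042°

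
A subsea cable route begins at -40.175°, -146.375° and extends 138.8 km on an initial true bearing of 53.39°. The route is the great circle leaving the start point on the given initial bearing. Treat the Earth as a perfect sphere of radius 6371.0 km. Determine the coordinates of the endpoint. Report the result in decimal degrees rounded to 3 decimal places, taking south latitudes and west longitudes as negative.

latitude -39.423°, longitude -145.078°

Central angle δ = d/R = 0.021786 rad.
Start latitude φ₁ = -0.701186 rad; initial bearing θ = 0.931831 rad.
Destination latitude: φ₂ = arcsin( sin φ₁ cos δ + cos φ₁ sin δ cos θ ) = arcsin(-0.635045) = -39.423°.
For the longitude increment, Δλ = atan2( sin θ sin δ cos φ₁, cos δ − sin φ₁ sin φ₂ ) = atan2(0.013361, 0.590080) = 1.297°.
λ₂ = -146.375° + 1.297° = -145.078°.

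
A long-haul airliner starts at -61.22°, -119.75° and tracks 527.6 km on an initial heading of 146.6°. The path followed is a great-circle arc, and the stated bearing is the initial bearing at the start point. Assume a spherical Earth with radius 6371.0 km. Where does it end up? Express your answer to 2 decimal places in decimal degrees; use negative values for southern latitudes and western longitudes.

The arc subtends δ = 527.6/6371 = 0.082813 rad at the centre.
With φ₁ = -61.22° = -1.068491 rad and θ = 146.6° = 2.558653 rad:
sin φ₂ = sin φ₁ cos δ + cos φ₁ sin δ cos θ = (-0.876475)(0.996573) + (0.481448)(0.082718)(-0.834848) = -0.906718
φ₂ = asin(-0.906718) = -1.135437 rad = -65.06°.
Δλ = atan2( sin θ sin δ cos φ₁ , cos δ − sin φ₁ sin φ₂ ) = atan2(0.021923, 0.201857) = 0.108181 rad = 6.20°.
λ₂ = λ₁ + Δλ = -113.55°.

latitude -65.06°, longitude -113.55°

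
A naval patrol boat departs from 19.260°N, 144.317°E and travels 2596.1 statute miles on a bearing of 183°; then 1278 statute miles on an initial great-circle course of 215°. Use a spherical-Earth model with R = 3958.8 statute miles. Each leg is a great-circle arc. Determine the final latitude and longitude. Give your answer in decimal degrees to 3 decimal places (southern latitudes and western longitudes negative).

Apply the spherical direct solution leg by leg, carrying full precision between legs.
Leg 1: from (19.260°, 144.317°), δ = 2596.1/3958.8 = 0.655780 rad, θ = 183° → φ = -18.266°, λ = 142.391°.
Leg 2: from (-18.266°, 142.391°), δ = 1278/3958.8 = 0.322825 rad, θ = 215° → φ = -32.957°, λ = 129.866°.

latitude -32.957°, longitude 129.866°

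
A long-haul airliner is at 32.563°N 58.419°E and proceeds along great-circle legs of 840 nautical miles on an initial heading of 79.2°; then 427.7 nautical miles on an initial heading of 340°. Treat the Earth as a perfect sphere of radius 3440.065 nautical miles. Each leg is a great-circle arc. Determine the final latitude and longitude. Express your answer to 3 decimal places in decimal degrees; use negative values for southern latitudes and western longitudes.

Apply the spherical direct solution leg by leg, carrying full precision between legs.
Leg 1: from (32.563°, 58.419°), δ = 840/3440.065 = 0.244181 rad, θ = 79.2° → φ = 34.086°, λ = 75.082°.
Leg 2: from (34.086°, 75.082°), δ = 427.7/3440.065 = 0.124329 rad, θ = 340° → φ = 40.740°, λ = 71.873°.

latitude 40.740°, longitude 71.873°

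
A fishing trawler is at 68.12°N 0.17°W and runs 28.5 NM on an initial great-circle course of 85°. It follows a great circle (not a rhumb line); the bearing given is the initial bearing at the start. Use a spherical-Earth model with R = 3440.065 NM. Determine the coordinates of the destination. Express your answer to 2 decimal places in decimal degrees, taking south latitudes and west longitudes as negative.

latitude 68.16°, longitude 1.10°

Angular distance δ = d/R = 28.5 / 3440.065 = 0.008285 rad.
Converting: φ₁ = 1.188918 rad, θ = 1.483530 rad.
Applying the spherical law of cosines for sides, sin φ₂ = sin φ₁ cos δ + cos φ₁ sin δ cos θ = 0.928204, so φ₂ = 68.16°.
Δλ = atan2( sin θ sin δ cos φ₁ , cos δ − sin φ₁ sin φ₂ ) = atan2(0.003076, 0.138624) = 0.022183 rad = 1.27°.
Hence λ₂ = -0.17° + 1.27° = 1.10°.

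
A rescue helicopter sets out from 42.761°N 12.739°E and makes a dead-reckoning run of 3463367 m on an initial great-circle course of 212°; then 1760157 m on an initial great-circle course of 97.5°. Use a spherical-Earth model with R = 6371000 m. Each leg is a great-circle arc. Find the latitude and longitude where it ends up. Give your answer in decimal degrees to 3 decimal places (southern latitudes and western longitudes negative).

Apply the spherical direct solution leg by leg, carrying full precision between legs.
Leg 1: from (42.761°, 12.739°), δ = 3463367/6371000 = 0.543614 rad, θ = 212° → φ = 15.012°, λ = -3.747°.
Leg 2: from (15.012°, -3.747°), δ = 1760157/6371000 = 0.276276 rad, θ = 97.5° → φ = 12.405°, λ = 12.329°.

latitude 12.405°, longitude 12.329°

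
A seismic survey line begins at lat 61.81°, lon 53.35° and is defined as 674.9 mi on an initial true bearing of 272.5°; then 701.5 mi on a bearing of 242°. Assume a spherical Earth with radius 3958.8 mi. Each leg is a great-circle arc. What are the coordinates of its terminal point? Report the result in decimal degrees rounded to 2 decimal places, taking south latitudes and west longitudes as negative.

Apply the spherical direct solution leg by leg, carrying full precision between legs.
Leg 1: from (61.81°, 53.35°), δ = 674.9/3958.8 = 0.170481 rad, θ = 272.5° → φ = 60.70°, λ = 33.08°.
Leg 2: from (60.70°, 33.08°), δ = 701.5/3958.8 = 0.177200 rad, θ = 242° → φ = 54.88°, λ = 17.39°.

latitude 54.88°, longitude 17.39°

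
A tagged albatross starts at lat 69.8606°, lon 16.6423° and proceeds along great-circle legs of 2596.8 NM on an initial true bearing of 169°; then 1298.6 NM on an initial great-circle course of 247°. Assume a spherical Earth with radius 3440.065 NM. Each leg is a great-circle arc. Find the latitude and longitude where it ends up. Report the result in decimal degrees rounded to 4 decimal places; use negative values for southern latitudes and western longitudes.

Apply the spherical direct solution leg by leg, carrying full precision between legs.
Leg 1: from (69.8606°, 16.6423°), δ = 2596.8/3440.065 = 0.754869 rad, θ = 169° → φ = 26.8879°, λ = 25.0716°.
Leg 2: from (26.8879°, 25.0716°), δ = 1298.6/3440.065 = 0.377493 rad, θ = 247° → φ = 16.9750°, λ = 4.2937°.

latitude 16.9750°, longitude 4.2937°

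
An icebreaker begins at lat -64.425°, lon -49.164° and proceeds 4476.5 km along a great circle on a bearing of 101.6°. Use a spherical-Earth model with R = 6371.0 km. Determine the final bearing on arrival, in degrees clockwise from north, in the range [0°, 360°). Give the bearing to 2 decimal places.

Angular distance δ = d/R = 4476.5 / 6371 = 0.702637 rad.
Converting: φ₁ = -1.124428 rad, θ = 1.773255 rad.
Destination latitude: φ₂ = arcsin( sin φ₁ cos δ + cos φ₁ sin δ cos θ ) = arcsin(-0.744464) = -48.113°.
Δλ = atan2( sin θ sin δ cos φ₁ , cos δ − sin φ₁ sin φ₂ ) = atan2(0.273275, 0.091618) = 1.247313 rad = 71.466°.
λ₂ = -49.164° + 71.466° = 22.302°.
The forward bearing on arrival equals the back-azimuth from the destination plus 180°.
Back-azimuth from P₂ (-48.11°, 22.30°) to P₁ (-64.42°, -49.16°), with Δλ' = λ₁ − λ₂ = -71.47°: atan2( sin Δλ' cos φ₁ , cos φ₂ sin φ₁ − sin φ₂ cos φ₁ cos Δλ' ) = 219.30°.
Final bearing = (219.30° + 180°) mod 360° = 39.30°.

final bearing 39.30°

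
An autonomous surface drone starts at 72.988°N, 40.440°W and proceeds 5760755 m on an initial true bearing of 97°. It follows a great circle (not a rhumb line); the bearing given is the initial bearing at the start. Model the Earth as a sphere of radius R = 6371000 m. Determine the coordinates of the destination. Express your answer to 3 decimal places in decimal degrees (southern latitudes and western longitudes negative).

Angular distance δ = d/R = 5760755 / 6371000 = 0.904215 rad.
Converting: φ₁ = 1.273881 rad, θ = 1.692969 rad.
sin φ₂ = sin φ₁ cos δ + cos φ₁ sin δ cos θ = (0.956244)(0.618303) + (0.292572)(0.785940)(-0.121869) = 0.563225
φ₂ = asin(0.563225) = 0.598283 rad = 34.279°.
Δλ = atan2( sin θ sin δ cos φ₁ , cos δ − sin φ₁ sin φ₂ ) = atan2(0.228230, 0.079723) = 1.234738 rad = 70.745°.
λ₂ = -40.440° + 70.745° = 30.305°.

latitude 34.279°, longitude 30.305°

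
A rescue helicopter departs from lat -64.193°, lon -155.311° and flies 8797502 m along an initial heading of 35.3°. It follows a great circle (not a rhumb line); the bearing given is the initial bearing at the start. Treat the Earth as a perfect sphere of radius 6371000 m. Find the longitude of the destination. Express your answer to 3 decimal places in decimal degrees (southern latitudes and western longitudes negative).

δ = 8797502/6371000 = 1.380867 rad (79.1178°).
Start latitude φ₁ = -1.120379 rad; initial bearing θ = 0.616101 rad.
Destination latitude: φ₂ = arcsin( sin φ₁ cos δ + cos φ₁ sin δ cos θ ) = arcsin(0.178948) = 10.308°.
For the longitude increment, Δλ = atan2( sin θ sin δ cos φ₁, cos δ − sin φ₁ sin φ₂ ) = atan2(0.247041, 0.349891) = 35.224°.
λ₂ = λ₁ + Δλ = -120.087°.

longitude -120.087°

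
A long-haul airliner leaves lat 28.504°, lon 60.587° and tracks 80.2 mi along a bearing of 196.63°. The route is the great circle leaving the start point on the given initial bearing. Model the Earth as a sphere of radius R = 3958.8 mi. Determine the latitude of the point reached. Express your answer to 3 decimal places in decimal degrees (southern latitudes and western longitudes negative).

latitude 27.391°

Angular distance δ = d/R = 80.2 / 3958.8 = 0.020259 rad.
Converting: φ₁ = 0.497489 rad, θ = 3.431841 rad.
Applying the spherical law of cosines for sides, sin φ₂ = sin φ₁ cos δ + cos φ₁ sin δ cos θ = 0.460065, so φ₂ = 27.391°.
Then Δλ = atan2(-0.005095, 0.780243) = -0.006530 rad, from sin θ sin δ cos φ₁ over cos δ − sin φ₁ sin φ₂.
λ₂ = 60.587° + -0.374° = 60.213°.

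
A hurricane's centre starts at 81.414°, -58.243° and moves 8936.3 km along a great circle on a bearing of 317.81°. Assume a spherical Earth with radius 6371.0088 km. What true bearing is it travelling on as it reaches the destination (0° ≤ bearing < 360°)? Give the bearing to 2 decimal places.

Central angle δ = d/R = 1.402651 rad.
Converting: φ₁ = 1.420942 rad, θ = 5.546831 rad.
Destination latitude: φ₂ = arcsin( sin φ₁ cos δ + cos φ₁ sin δ cos θ ) = arcsin(0.274534) = 15.934°.
Δλ = atan2( sin θ sin δ cos φ₁ , cos δ − sin φ₁ sin φ₂ ) = atan2(-0.098850, -0.104103) = -2.382068 rad = -136.482°.
λ₂ = -58.243° + -136.482° = -194.725°, normalized to (−180°, 180°] → 165.275°.
The forward bearing on arrival equals the back-azimuth from the destination plus 180°.
Back-azimuth from P₂ (15.93°, 165.27°) to P₁ (81.41°, -58.24°), with Δλ' = λ₁ − λ₂ = -223.52°: atan2( sin Δλ' cos φ₁ , cos φ₂ sin φ₁ − sin φ₂ cos φ₁ cos Δλ' ) = 5.99°.
Final bearing = (5.99° + 180°) mod 360° = 185.99°.

final bearing 185.99°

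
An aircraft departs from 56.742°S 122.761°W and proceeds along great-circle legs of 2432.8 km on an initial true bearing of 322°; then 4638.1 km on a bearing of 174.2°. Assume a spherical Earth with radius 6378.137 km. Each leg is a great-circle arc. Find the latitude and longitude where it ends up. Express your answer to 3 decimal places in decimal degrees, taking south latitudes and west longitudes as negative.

Apply the spherical direct solution leg by leg, carrying full precision between legs.
Leg 1: from (-56.742°, -122.761°), δ = 2432.8/6378.137 = 0.381428 rad, θ = 322° → φ = -37.970°, λ = -139.662°.
Leg 2: from (-37.970°, -139.662°), δ = 4638.1/6378.137 = 0.727187 rad, θ = 174.2° → φ = -78.813°, λ = -119.403°.

latitude -78.813°, longitude -119.403°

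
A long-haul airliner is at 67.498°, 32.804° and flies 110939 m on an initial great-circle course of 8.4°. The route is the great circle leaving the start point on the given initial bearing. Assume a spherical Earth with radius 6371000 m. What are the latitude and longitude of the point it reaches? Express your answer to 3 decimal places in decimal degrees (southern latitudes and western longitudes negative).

latitude 68.485°, longitude 33.201°

Central angle δ = d/R = 0.017413 rad.
Start latitude φ₁ = 1.178062 rad; initial bearing θ = 0.146608 rad.
Destination latitude: φ₂ = arcsin( sin φ₁ cos δ + cos φ₁ sin δ cos θ ) = arcsin(0.930319) = 68.485°.
Then Δλ = atan2(0.000973, 0.140359) = 0.006936 rad, from sin θ sin δ cos φ₁ over cos δ − sin φ₁ sin φ₂.
λ₂ = λ₁ + Δλ = 33.201°.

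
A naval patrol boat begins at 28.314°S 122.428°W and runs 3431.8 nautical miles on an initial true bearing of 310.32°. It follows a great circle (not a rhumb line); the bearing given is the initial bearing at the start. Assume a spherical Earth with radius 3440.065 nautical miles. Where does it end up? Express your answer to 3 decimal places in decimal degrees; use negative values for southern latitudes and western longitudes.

latitude 12.790°, longitude -163.490°

δ = 3431.8/3440.065 = 0.997597 rad (57.1581°).
Converting: φ₁ = -0.494173 rad, θ = 5.416106 rad.
sin φ₂ = sin φ₁ cos δ + cos φ₁ sin δ cos θ = (-0.474303)(0.542322) + (0.880361)(0.840170)(0.647056) = 0.221372
φ₂ = asin(0.221372) = 0.223221 rad = 12.790°.
For the longitude increment, Δλ = atan2( sin θ sin δ cos φ₁, cos δ − sin φ₁ sin φ₂ ) = atan2(-0.563943, 0.647320) = -41.062°.
λ₂ = λ₁ + Δλ = -163.490°.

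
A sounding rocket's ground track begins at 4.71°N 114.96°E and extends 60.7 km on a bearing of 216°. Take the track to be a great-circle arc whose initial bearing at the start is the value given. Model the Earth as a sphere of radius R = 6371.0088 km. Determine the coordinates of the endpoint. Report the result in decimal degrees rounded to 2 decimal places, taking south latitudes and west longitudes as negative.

Central angle δ = d/R = 0.009528 rad.
With φ₁ = 4.71° = 0.082205 rad and θ = 216° = 3.769911 rad:
Applying the spherical law of cosines for sides, sin φ₂ = sin φ₁ cos δ + cos φ₁ sin δ cos θ = 0.074427, so φ₂ = 4.27°.
Then Δλ = atan2(-0.005581, 0.993843) = -0.005616 rad, from sin θ sin δ cos φ₁ over cos δ − sin φ₁ sin φ₂.
λ₂ = 114.96° + -0.32° = 114.64°.

latitude 4.27°, longitude 114.64°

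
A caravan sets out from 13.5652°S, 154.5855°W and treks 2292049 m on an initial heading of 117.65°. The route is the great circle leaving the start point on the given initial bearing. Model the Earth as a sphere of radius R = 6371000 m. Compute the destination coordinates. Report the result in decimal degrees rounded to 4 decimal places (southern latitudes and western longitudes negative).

latitude -22.2318°, longitude -134.8979°

The arc subtends δ = 2292049/6371000 = 0.359763 rad at the centre.
Start latitude φ₁ = -0.236757 rad; initial bearing θ = 2.053380 rad.
sin φ₂ = sin φ₁ cos δ + cos φ₁ sin δ cos θ = (-0.234552)(0.935980) + (0.972104)(0.352052)(-0.464069) = -0.378355
φ₂ = asin(-0.378355) = -0.388018 rad = -22.2318°.
For the longitude increment, Δλ = atan2( sin θ sin δ cos φ₁, cos δ − sin φ₁ sin φ₂ ) = atan2(0.303148, 0.847237) = 19.6876°.
λ₂ = λ₁ + Δλ = -134.8979°.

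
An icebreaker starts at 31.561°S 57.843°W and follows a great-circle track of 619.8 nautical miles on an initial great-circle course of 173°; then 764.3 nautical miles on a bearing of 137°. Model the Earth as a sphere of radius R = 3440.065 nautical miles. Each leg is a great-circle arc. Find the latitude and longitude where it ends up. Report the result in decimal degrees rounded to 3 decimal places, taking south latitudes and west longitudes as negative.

Apply the spherical direct solution leg by leg, carrying full precision between legs.
Leg 1: from (-31.561°, -57.843°), δ = 619.8/3440.065 = 0.180171 rad, θ = 173° → φ = -41.797°, λ = -56.164°.
Leg 2: from (-41.797°, -56.164°), δ = 764.3/3440.065 = 0.222176 rad, θ = 137° → φ = -50.376°, λ = -42.535°.

latitude -50.376°, longitude -42.535°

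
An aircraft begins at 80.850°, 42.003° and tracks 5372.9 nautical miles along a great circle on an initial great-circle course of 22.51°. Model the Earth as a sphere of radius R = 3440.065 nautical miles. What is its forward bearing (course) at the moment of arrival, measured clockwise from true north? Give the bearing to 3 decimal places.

final bearing 176.467°

Central angle δ = d/R = 1.561860 rad.
Start latitude φ₁ = 1.411099 rad; initial bearing θ = 0.392874 rad.
Destination latitude: φ₂ = arcsin( sin φ₁ cos δ + cos φ₁ sin δ cos θ ) = arcsin(0.155721) = 8.959°.
Then Δλ = atan2(0.060877, -0.144803) = 2.743612 rad, from sin θ sin δ cos φ₁ over cos δ − sin φ₁ sin φ₂.
λ₂ = 42.003° + 157.197° = 199.200°, normalized to (−180°, 180°] → -160.800°.
The forward bearing on arrival equals the back-azimuth from the destination plus 180°.
Back-azimuth from P₂ (8.959°, -160.800°) to P₁ (80.850°, 42.003°), with Δλ' = λ₁ − λ₂ = 202.803°: atan2( sin Δλ' cos φ₁ , cos φ₂ sin φ₁ − sin φ₂ cos φ₁ cos Δλ' ) = 356.467°.
Final bearing = (356.467° + 180°) mod 360° = 176.467°.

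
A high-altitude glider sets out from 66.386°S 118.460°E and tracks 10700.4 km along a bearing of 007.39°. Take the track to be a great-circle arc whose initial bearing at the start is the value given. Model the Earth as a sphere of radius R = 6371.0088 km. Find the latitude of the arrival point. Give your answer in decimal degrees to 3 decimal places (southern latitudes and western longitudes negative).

δ = 10700.4/6371.0088 = 1.679546 rad (96.2309°).
Start latitude φ₁ = -1.158654 rad; initial bearing θ = 0.128980 rad.
Destination latitude: φ₂ = arcsin( sin φ₁ cos δ + cos φ₁ sin δ cos θ ) = arcsin(0.494346) = 29.627°.
For the longitude increment, Δλ = atan2( sin θ sin δ cos φ₁, cos δ − sin φ₁ sin φ₂ ) = atan2(0.051218, 0.344417) = 8.458°.
Hence λ₂ = 118.460° + 8.458° = 126.918°.

latitude 29.627°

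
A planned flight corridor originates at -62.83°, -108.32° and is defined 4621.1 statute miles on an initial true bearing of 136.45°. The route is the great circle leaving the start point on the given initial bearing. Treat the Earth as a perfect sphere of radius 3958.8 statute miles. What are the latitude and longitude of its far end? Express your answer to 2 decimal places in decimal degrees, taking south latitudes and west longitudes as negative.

Angular distance δ = d/R = 4621.1 / 3958.8 = 1.167298 rad.
Start latitude φ₁ = -1.096590 rad; initial bearing θ = 2.381502 rad.
Destination latitude: φ₂ = arcsin( sin φ₁ cos δ + cos φ₁ sin δ cos θ ) = arcsin(-0.653689) = -40.82°.
Δλ = atan2( sin θ sin δ cos φ₁ , cos δ − sin φ₁ sin φ₂ ) = atan2(0.289348, -0.188921) = 2.149220 rad = 123.14°.
Hence λ₂ = -108.32° + 123.14° = 14.82°.

latitude -40.82°, longitude 14.82°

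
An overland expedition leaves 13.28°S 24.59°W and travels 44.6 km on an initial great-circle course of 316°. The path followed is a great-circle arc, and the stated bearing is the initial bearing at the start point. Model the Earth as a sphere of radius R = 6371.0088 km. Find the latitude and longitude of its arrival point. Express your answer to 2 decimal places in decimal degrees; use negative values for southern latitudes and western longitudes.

latitude -12.99°, longitude -24.88°

The arc subtends δ = 44.6/6371.0088 = 0.007000 rad at the centre.
Converting: φ₁ = -0.231780 rad, θ = 5.515240 rad.
sin φ₂ = sin φ₁ cos δ + cos φ₁ sin δ cos θ = (-0.229710)(0.999975) + (0.973259)(0.007000)(0.719340) = -0.224803
φ₂ = asin(-0.224803) = -0.226741 rad = -12.99°.
For the longitude increment, Δλ = atan2( sin θ sin δ cos φ₁, cos δ − sin φ₁ sin φ₂ ) = atan2(-0.004733, 0.948336) = -0.29°.
λ₂ = λ₁ + Δλ = -24.88°.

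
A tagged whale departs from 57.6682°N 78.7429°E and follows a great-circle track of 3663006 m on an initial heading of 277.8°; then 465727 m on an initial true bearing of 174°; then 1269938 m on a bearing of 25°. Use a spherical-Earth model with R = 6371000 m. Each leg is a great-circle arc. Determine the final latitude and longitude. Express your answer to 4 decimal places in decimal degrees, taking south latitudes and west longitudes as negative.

latitude 54.3931°, longitude 33.2712°

Apply the spherical direct solution leg by leg, carrying full precision between legs.
Leg 1: from (57.6682°, 78.7429°), δ = 3663006/6371000 = 0.574950 rad, θ = 277.8° → φ = 48.4677°, λ = 24.3961°.
Leg 2: from (48.4677°, 24.3961°), δ = 465727/6371000 = 0.073101 rad, θ = 174° → φ = 44.3005°, λ = 25.0073°.
Leg 3: from (44.3005°, 25.0073°), δ = 1269938/6371000 = 0.199331 rad, θ = 25° → φ = 54.3931°, λ = 33.2712°.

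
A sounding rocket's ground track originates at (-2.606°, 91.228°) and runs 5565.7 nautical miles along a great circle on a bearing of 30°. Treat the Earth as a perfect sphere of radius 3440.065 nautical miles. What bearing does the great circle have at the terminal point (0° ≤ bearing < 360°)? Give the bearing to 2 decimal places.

The arc subtends δ = 5565.7/3440.065 = 1.617905 rad at the centre.
With φ₁ = -2.606° = -0.045483 rad and θ = 30° = 0.523599 rad:
Applying the spherical law of cosines for sides, sin φ₂ = sin φ₁ cos δ + cos φ₁ sin δ cos θ = 0.866311, so φ₂ = 60.033°.
For the longitude increment, Δλ = atan2( sin θ sin δ cos φ₁, cos δ − sin φ₁ sin φ₂ ) = atan2(0.498929, -0.007703) = 90.884°.
λ₂ = 91.228° + 90.884° = 182.112°, normalized to (−180°, 180°] → -177.888°.
The forward bearing on arrival equals the back-azimuth from the destination plus 180°.
Back-azimuth from P₂ (60.03°, -177.89°) to P₁ (-2.61°, 91.23°), with Δλ' = λ₁ − λ₂ = 269.12°: atan2( sin Δλ' cos φ₁ , cos φ₂ sin φ₁ − sin φ₂ cos φ₁ cos Δλ' ) = 269.46°.
Final bearing = (269.46° + 180°) mod 360° = 89.46°.

final bearing 89.46°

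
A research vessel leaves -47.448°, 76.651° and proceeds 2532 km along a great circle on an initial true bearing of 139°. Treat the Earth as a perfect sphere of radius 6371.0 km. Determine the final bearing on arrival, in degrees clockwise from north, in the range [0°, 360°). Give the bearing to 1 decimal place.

final bearing 112.7°

δ = 2532/6371 = 0.397426 rad (22.7708°).
With φ₁ = -47.448° = -0.828124 rad and θ = 139° = 2.426008 rad:
Applying the spherical law of cosines for sides, sin φ₂ = sin φ₁ cos δ + cos φ₁ sin δ cos θ = -0.876789, so φ₂ = -61.257°.
Then Δλ = atan2(0.171719, 0.276162) = 0.556300 rad, from sin θ sin δ cos φ₁ over cos δ − sin φ₁ sin φ₂.
λ₂ = λ₁ + Δλ = 108.525°.
The forward bearing on arrival equals the back-azimuth from the destination plus 180°.
Back-azimuth from P₂ (-61.3°, 108.5°) to P₁ (-47.4°, 76.7°), with Δλ' = λ₁ − λ₂ = -31.9°: atan2( sin Δλ' cos φ₁ , cos φ₂ sin φ₁ − sin φ₂ cos φ₁ cos Δλ' ) = 292.7°.
Final bearing = (292.7° + 180°) mod 360° = 112.7°.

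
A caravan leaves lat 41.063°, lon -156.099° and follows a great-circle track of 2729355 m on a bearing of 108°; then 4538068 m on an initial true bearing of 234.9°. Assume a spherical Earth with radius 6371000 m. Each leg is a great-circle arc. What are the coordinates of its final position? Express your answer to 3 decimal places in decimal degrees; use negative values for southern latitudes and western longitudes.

Apply the spherical direct solution leg by leg, carrying full precision between legs.
Leg 1: from (41.063°, -156.099°), δ = 2729355/6371000 = 0.428403 rad, θ = 108° → φ = 30.049°, λ = -128.942°.
Leg 2: from (30.049°, -128.942°), δ = 4538068/6371000 = 0.712301 rad, θ = 234.9° → φ = 3.077°, λ = -161.320°.

latitude 3.077°, longitude -161.320°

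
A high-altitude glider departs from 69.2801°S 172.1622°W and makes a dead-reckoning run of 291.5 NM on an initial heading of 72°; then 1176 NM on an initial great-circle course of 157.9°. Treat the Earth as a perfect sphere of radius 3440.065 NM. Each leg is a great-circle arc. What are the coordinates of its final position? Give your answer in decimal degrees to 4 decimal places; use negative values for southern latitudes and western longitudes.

Apply the spherical direct solution leg by leg, carrying full precision between legs.
Leg 1: from (-69.2801°, -172.1622°), δ = 291.5/3440.065 = 0.084737 rad, θ = 72° → φ = -67.3258°, λ = -160.1097°.
Leg 2: from (-67.3258°, -160.1097°), δ = 1176/3440.065 = 0.341854 rad, θ = 157.9° → φ = -81.5148°, λ = -101.3769°.

latitude -81.5148°, longitude -101.3769°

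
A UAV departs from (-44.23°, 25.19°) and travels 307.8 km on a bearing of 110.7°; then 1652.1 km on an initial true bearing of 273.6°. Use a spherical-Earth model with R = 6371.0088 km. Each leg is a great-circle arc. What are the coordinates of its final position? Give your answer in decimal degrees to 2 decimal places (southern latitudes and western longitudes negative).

Apply the spherical direct solution leg by leg, carrying full precision between legs.
Leg 1: from (-44.23°, 25.19°), δ = 307.8/6371.0088 = 0.048313 rad, θ = 110.7° → φ = -45.15°, λ = 28.86°.
Leg 2: from (-45.15°, 28.86°), δ = 1652.1/6371.0088 = 0.259315 rad, θ = 273.6° → φ = -42.37°, λ = 8.60°.

latitude -42.37°, longitude 8.60°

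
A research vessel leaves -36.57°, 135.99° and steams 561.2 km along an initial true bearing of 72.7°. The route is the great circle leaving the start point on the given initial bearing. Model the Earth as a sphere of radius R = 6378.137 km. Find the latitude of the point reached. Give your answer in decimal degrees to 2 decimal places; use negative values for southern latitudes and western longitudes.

latitude -34.93°

δ = 561.2/6378.137 = 0.087988 rad (5.0413°).
Start latitude φ₁ = -0.638267 rad; initial bearing θ = 1.268854 rad.
Destination latitude: φ₂ = arcsin( sin φ₁ cos δ + cos φ₁ sin δ cos θ ) = arcsin(-0.572512) = -34.93°.
Then Δλ = atan2(0.067382, 0.655026) = 0.102509 rad, from sin θ sin δ cos φ₁ over cos δ − sin φ₁ sin φ₂.
Hence λ₂ = 135.99° + 5.87° = 141.86°.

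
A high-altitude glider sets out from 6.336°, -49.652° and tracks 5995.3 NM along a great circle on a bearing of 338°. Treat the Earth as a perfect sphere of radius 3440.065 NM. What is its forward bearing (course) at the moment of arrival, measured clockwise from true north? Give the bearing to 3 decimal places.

final bearing 234.411°

Central angle δ = d/R = 1.742787 rad.
Start latitude φ₁ = 0.110584 rad; initial bearing θ = 5.899213 rad.
Destination latitude: φ₂ = arcsin( sin φ₁ cos δ + cos φ₁ sin δ cos θ ) = arcsin(0.889037) = 62.753°.
Δλ = atan2( sin θ sin δ cos φ₁ , cos δ − sin φ₁ sin φ₂ ) = atan2(-0.366825, -0.269257) = -2.203991 rad = -126.279°.
λ₂ = λ₁ + Δλ = -175.931°.
The forward bearing on arrival equals the back-azimuth from the destination plus 180°.
Back-azimuth from P₂ (62.753°, -175.931°) to P₁ (6.336°, -49.652°), with Δλ' = λ₁ − λ₂ = 126.279°: atan2( sin Δλ' cos φ₁ , cos φ₂ sin φ₁ − sin φ₂ cos φ₁ cos Δλ' ) = 54.411°.
Final bearing = (54.411° + 180°) mod 360° = 234.411°.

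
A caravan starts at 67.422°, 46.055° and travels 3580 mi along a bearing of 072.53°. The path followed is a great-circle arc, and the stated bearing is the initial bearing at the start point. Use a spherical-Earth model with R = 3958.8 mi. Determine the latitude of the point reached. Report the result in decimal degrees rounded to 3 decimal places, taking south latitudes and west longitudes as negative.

Central angle δ = d/R = 0.904314 rad.
Converting: φ₁ = 1.176736 rad, θ = 1.265887 rad.
Destination latitude: φ₂ = arcsin( sin φ₁ cos δ + cos φ₁ sin δ cos θ ) = arcsin(0.661438) = 41.410°.
For the longitude increment, Δλ = atan2( sin θ sin δ cos φ₁, cos δ − sin φ₁ sin φ₂ ) = atan2(0.287858, 0.007481) = 88.511°.
λ₂ = 46.055° + 88.511° = 134.566°.

latitude 41.410°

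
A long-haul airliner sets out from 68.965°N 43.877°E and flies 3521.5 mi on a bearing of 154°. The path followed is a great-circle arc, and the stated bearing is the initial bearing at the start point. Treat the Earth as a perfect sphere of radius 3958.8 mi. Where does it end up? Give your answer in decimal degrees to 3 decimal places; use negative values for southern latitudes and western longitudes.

latitude 19.707°, longitude 65.082°

Angular distance δ = d/R = 3521.5 / 3958.8 = 0.889537 rad.
Start latitude φ₁ = 1.203666 rad; initial bearing θ = 2.687807 rad.
Destination latitude: φ₂ = arcsin( sin φ₁ cos δ + cos φ₁ sin δ cos θ ) = arcsin(0.337206) = 19.707°.
For the longitude increment, Δλ = atan2( sin θ sin δ cos φ₁, cos δ − sin φ₁ sin φ₂ ) = atan2(0.122225, 0.315036) = 21.205°.
λ₂ = 43.877° + 21.205° = 65.082°.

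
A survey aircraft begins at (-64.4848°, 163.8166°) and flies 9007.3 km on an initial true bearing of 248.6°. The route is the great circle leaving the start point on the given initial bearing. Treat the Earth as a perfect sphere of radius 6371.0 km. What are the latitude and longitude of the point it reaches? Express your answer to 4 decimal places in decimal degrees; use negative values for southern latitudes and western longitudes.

Central angle δ = d/R = 1.413797 rad.
Converting: φ₁ = -1.125472 rad, θ = 4.338889 rad.
Applying the spherical law of cosines for sides, sin φ₂ = sin φ₁ cos δ + cos φ₁ sin δ cos θ = -0.296344, so φ₂ = -17.2381°.
For the longitude increment, Δλ = atan2( sin θ sin δ cos φ₁, cos δ − sin φ₁ sin φ₂ ) = atan2(-0.396120, -0.111087) = -105.6654°.
λ₂ = λ₁ + Δλ = 58.1512°.

latitude -17.2381°, longitude 58.1512°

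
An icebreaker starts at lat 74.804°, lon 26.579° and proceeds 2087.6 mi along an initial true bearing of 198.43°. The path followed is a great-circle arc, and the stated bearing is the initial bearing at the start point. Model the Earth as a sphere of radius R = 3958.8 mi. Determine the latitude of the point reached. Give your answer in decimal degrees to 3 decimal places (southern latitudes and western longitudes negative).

Angular distance δ = d/R = 2087.6 / 3958.8 = 0.527332 rad.
With φ₁ = 74.804° = 1.305576 rad and θ = 198.43° = 3.463257 rad:
Destination latitude: φ₂ = arcsin( sin φ₁ cos δ + cos φ₁ sin δ cos θ ) = arcsin(0.708796) = 45.137°.
Then Δλ = atan2(-0.041702, 0.180140) = -0.227490 rad, from sin θ sin δ cos φ₁ over cos δ − sin φ₁ sin φ₂.
λ₂ = λ₁ + Δλ = 13.545°.

latitude 45.137°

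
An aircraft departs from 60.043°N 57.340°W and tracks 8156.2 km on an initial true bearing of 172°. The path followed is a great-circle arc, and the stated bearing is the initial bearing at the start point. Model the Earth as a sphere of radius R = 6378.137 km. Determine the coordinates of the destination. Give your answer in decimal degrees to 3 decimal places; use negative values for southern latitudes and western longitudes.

Central angle δ = d/R = 1.278775 rad.
Start latitude φ₁ = 1.047948 rad; initial bearing θ = 3.001966 rad.
Destination latitude: φ₂ = arcsin( sin φ₁ cos δ + cos φ₁ sin δ cos θ ) = arcsin(-0.224128) = -12.952°.
Then Δλ = atan2(0.066554, 0.482074) = 0.137190 rad, from sin θ sin δ cos φ₁ over cos δ − sin φ₁ sin φ₂.
Hence λ₂ = -57.340° + 7.860° = -49.480°.

latitude -12.952°, longitude -49.480°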